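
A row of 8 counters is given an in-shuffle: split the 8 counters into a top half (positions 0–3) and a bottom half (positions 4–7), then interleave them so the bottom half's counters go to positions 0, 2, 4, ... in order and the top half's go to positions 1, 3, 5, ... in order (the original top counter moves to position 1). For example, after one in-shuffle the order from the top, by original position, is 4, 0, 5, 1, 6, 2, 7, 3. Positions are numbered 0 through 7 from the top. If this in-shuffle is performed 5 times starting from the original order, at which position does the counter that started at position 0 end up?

Track the counter's position through each in-shuffle:
0 → 1 → 3 → 7 → 6 → 4

4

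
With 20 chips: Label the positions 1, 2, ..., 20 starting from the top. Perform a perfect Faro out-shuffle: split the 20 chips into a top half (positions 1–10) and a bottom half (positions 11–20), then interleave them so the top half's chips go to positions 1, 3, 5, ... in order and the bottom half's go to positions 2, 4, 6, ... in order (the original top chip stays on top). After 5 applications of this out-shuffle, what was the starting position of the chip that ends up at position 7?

Work backwards from position 7, undoing one out-shuffle at a time:
7 ← 4 ← 12 ← 16 ← 18 ← 19
So the chip now at position 7 started at position 19.

19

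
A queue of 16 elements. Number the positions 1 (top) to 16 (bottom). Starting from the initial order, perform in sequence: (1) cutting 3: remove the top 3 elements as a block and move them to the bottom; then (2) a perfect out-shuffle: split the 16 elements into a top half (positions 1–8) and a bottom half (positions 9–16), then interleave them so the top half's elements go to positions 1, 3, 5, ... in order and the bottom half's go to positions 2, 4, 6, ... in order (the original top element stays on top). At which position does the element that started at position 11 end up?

15

Track the element from position 11 forward through each operation:
  after op 1 (cut 3): 11 → 8
  after op 2 (out-shuffle): 8 → 15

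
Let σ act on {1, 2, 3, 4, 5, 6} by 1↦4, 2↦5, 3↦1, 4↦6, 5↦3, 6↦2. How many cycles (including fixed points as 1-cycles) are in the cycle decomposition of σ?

Cycle decomposition: (1 4 6 2 5 3).
1 cycle.

1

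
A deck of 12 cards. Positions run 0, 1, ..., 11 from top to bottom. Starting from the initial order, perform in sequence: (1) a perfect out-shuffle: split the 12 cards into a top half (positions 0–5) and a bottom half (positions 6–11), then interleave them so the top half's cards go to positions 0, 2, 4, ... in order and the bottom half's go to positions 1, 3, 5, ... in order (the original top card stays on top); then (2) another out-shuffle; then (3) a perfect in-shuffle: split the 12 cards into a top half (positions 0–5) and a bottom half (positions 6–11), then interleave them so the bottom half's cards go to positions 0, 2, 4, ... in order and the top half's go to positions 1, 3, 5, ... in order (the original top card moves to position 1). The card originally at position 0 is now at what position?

1

Track the card from position 0 forward through each operation:
  after op 1 (out-shuffle): 0 → 0
  after op 2 (out-shuffle): 0 → 0
  after op 3 (in-shuffle): 0 → 1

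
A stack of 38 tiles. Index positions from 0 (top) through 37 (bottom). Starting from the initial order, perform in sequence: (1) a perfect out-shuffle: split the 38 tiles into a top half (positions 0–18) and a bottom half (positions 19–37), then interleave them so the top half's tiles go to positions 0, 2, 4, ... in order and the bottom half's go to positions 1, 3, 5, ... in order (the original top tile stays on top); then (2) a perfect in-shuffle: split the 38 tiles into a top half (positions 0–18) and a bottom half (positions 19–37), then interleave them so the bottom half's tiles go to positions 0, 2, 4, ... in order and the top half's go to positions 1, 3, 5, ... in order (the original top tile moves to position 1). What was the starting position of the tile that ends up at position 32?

Undo the operations in reverse order, starting from position 32:
  undo op 2 (in-shuffle, from bottom half): 32 ← 35
  undo op 1 (out-shuffle, from bottom half): 35 ← 36
So the tile at position 32 came from original position 36.

36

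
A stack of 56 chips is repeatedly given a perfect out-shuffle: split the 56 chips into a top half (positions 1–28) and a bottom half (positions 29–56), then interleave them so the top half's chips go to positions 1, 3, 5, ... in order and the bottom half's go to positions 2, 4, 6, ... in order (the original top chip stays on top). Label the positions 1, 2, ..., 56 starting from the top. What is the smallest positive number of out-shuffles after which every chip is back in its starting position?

20

The out-shuffle permutes the 56 positions with cycle lengths [1, 1, 4, 10, 20, 20].
Every chip is home exactly when every cycle has completed a whole number of laps, i.e. after lcm(1, 4, 10, 20) = 20 out-shuffles.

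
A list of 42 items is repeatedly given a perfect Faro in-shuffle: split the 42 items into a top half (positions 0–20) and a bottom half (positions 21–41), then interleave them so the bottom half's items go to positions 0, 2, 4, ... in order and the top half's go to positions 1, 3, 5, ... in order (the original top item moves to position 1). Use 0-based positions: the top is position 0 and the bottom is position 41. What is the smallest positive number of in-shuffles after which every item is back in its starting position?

The in-shuffle permutes the 42 positions with cycle lengths [14, 14, 14].
Every item is home exactly when every cycle has completed a whole number of laps, i.e. after lcm(14) = 14 in-shuffles.

14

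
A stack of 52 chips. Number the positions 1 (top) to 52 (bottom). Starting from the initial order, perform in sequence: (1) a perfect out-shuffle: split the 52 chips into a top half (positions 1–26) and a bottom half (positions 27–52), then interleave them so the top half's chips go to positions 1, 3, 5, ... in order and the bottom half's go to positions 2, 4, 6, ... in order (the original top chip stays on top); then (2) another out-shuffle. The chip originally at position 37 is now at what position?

43

Track the chip from position 37 forward through each operation:
  after op 1 (out-shuffle): 37 → 22
  after op 2 (out-shuffle): 22 → 43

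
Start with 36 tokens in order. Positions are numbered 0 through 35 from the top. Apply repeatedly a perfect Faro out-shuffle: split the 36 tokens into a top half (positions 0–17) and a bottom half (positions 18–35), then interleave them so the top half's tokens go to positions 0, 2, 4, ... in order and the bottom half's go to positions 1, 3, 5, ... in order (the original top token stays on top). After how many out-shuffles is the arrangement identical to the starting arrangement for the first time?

12

The out-shuffle permutes the 36 positions with cycle lengths [1, 1, 3, 3, 4, 12, 12].
Every token is home exactly when every cycle has completed a whole number of laps, i.e. after lcm(1, 3, 4, 12) = 12 out-shuffles.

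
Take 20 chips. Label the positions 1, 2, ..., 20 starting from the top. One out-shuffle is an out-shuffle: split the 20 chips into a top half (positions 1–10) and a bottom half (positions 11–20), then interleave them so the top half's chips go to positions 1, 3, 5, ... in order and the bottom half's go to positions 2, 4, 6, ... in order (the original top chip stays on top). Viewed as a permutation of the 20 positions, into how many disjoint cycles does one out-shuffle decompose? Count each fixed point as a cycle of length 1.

3

Trace each unvisited position around until it returns:
(1) (2 3 5 9 17 14 ... len 18) (20)
3 cycles in total.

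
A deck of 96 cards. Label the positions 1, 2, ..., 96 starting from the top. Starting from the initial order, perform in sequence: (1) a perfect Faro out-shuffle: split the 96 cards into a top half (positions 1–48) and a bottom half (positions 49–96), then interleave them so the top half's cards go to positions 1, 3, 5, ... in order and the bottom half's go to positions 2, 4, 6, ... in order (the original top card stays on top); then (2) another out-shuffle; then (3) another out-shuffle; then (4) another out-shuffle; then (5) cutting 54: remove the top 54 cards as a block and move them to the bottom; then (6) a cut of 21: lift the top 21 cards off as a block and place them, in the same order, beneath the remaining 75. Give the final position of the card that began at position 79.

Track the card from position 79 forward through each operation:
  after op 1 (out-shuffle): 79 → 62
  after op 2 (out-shuffle): 62 → 28
  after op 3 (out-shuffle): 28 → 55
  after op 4 (out-shuffle): 55 → 14
  after op 5 (cut 54): 14 → 56
  after op 6 (cut 21): 56 → 35

35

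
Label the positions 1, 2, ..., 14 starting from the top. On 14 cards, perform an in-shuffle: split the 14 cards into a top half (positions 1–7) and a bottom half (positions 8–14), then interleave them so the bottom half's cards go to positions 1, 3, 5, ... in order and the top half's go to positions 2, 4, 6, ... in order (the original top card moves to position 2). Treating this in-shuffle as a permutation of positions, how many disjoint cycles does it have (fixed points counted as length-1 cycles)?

Trace each unvisited position around until it returns:
(1 2 4 8) (3 6 12 9) (5 10) (7 14 13 11)
4 cycles in total.

4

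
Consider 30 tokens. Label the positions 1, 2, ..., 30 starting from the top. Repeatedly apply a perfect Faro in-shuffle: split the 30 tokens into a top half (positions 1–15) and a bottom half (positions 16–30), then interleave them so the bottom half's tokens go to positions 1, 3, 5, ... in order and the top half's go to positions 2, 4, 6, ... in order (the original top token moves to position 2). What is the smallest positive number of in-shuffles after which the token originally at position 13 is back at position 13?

Follow position 13 under repeated in-shuffles:
13 → 26 → 21 → 11 → 22 → 13
It first returns after 5 in-shuffles.

5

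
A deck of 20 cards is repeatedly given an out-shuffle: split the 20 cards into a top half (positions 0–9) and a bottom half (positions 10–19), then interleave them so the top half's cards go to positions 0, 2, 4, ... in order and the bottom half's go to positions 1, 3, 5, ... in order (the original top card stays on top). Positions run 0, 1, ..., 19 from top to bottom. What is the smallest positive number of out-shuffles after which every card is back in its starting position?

The out-shuffle permutes the 20 positions with cycle lengths [1, 1, 18].
Every card is home exactly when every cycle has completed a whole number of laps, i.e. after lcm(1, 18) = 18 out-shuffles.

18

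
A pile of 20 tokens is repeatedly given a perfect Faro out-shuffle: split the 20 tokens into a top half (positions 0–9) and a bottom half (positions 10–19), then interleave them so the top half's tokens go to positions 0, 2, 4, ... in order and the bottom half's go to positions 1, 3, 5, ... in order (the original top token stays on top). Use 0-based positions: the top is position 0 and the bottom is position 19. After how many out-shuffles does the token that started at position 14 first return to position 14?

Follow position 14 under repeated out-shuffles:
14 → 9 → 18 → 17 → 15 → 11 → 3 → 6 → 12 → 5 → 10 → 1 → 2 → 4 → 8 → 16 → 13 → 7 → 14
It first returns after 18 out-shuffles.

18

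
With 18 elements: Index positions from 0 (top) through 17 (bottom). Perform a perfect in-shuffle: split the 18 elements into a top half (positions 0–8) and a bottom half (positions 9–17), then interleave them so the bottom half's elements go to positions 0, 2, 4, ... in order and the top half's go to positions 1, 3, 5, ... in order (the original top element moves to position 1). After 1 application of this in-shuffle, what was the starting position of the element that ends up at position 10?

14

Work backwards from position 10, undoing one in-shuffle at a time:
10 ← 14
So the element now at position 10 started at position 14.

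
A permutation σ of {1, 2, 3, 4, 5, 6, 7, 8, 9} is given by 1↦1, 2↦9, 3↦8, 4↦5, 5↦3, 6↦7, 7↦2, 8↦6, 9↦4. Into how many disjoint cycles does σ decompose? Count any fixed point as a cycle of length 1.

2

Cycle decomposition: (1) (2 9 4 5 3 8 6 7).
2 cycles.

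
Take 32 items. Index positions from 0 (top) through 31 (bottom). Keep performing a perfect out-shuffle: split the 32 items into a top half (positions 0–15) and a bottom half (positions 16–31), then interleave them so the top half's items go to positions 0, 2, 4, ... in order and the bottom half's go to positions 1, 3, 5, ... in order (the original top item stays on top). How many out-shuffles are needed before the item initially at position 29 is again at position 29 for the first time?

Follow position 29 under repeated out-shuffles:
29 → 27 → 23 → 15 → 30 → 29
It first returns after 5 out-shuffles.

5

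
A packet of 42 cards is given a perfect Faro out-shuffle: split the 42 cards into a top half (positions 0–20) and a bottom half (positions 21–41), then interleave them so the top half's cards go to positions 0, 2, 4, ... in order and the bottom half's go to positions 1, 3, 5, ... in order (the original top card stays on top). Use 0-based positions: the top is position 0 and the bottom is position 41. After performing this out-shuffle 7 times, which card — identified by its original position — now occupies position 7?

26

Work backwards from position 7, undoing one out-shuffle at a time:
7 ← 24 ← 12 ← 6 ← 3 ← 22 ← 11 ← 26
So the card now at position 7 started at position 26.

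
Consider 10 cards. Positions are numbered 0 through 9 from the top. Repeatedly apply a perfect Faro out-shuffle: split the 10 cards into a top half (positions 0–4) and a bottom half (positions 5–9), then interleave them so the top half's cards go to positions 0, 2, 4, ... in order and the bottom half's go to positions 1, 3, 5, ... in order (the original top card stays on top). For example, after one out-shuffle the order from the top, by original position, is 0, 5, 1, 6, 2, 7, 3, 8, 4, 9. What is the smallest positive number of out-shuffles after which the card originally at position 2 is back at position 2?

Follow position 2 under repeated out-shuffles:
2 → 4 → 8 → 7 → 5 → 1 → 2
It first returns after 6 out-shuffles.

6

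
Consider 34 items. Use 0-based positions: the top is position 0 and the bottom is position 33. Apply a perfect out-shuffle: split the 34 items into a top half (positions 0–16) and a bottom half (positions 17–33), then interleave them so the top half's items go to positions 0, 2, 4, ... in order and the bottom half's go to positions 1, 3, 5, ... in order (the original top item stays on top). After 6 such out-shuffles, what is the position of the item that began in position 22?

22

Track the item's position through each out-shuffle:
22 → 11 → 22 → 11 → 22 → 11 → 22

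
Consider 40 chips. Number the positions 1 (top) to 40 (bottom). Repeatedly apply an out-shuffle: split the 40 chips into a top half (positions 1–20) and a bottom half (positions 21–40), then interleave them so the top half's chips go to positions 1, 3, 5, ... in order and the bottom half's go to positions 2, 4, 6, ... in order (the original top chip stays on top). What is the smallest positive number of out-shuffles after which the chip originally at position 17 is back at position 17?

12

Follow position 17 under repeated out-shuffles:
17 → 33 → 26 → 12 → 23 → 6 → 11 → 21 → 2 → 3 → 5 → 9 → 17
It first returns after 12 out-shuffles.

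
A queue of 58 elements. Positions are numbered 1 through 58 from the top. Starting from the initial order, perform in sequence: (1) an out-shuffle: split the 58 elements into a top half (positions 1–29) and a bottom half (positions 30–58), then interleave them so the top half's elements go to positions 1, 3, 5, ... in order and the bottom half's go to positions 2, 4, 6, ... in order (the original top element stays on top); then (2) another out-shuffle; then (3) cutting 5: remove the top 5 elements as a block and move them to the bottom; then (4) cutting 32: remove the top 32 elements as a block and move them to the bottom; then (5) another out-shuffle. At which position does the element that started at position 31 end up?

Track the element from position 31 forward through each operation:
  after op 1 (out-shuffle): 31 → 4
  after op 2 (out-shuffle): 4 → 7
  after op 3 (cut 5): 7 → 2
  after op 4 (cut 32): 2 → 28
  after op 5 (out-shuffle): 28 → 55

55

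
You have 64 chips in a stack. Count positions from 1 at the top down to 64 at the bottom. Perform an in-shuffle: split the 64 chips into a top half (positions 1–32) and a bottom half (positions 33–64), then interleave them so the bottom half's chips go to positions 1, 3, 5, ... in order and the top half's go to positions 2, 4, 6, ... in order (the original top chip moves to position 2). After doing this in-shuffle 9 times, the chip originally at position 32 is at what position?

Track the chip's position through each in-shuffle:
32 → 64 → 63 → 61 → 57 → 49 → 33 → 1 → 2 → 4

4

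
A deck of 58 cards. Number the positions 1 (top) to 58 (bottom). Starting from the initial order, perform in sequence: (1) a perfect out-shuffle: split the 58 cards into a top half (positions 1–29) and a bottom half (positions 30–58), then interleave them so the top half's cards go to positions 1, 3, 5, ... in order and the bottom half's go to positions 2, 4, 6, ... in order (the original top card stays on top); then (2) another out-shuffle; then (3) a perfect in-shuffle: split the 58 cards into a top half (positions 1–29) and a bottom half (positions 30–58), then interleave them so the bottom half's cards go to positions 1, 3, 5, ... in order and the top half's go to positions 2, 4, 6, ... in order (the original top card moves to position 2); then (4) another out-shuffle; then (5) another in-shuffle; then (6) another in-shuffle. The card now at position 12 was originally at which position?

1

Undo the operations in reverse order, starting from position 12:
  undo op 6 (in-shuffle, from top half): 12 ← 6
  undo op 5 (in-shuffle, from top half): 6 ← 3
  undo op 4 (out-shuffle, from top half): 3 ← 2
  undo op 3 (in-shuffle, from top half): 2 ← 1
  undo op 2 (out-shuffle, from top half): 1 ← 1
  undo op 1 (out-shuffle, from top half): 1 ← 1
So the card at position 12 came from original position 1.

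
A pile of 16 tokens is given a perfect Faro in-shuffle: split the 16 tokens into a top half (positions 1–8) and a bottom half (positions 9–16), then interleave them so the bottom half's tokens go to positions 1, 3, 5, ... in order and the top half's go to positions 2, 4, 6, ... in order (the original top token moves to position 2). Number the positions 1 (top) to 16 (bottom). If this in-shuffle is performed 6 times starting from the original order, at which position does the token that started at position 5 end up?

Track the token's position through each in-shuffle:
5 → 10 → 3 → 6 → 12 → 7 → 14

14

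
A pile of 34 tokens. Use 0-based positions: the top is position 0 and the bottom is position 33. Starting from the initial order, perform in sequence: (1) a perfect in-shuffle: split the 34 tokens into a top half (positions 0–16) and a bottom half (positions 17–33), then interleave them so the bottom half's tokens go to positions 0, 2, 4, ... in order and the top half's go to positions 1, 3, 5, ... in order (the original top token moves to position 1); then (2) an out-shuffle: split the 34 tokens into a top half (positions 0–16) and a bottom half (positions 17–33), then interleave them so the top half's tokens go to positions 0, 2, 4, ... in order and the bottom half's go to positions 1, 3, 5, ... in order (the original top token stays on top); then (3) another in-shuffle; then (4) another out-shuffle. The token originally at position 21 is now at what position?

Track the token from position 21 forward through each operation:
  after op 1 (in-shuffle): 21 → 8
  after op 2 (out-shuffle): 8 → 16
  after op 3 (in-shuffle): 16 → 33
  after op 4 (out-shuffle): 33 → 33

33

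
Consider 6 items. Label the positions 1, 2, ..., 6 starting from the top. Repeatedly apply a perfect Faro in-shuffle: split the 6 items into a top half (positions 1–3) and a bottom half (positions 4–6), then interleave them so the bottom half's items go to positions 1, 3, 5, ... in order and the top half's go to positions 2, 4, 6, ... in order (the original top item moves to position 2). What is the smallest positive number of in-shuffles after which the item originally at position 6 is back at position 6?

3

Follow position 6 under repeated in-shuffles:
6 → 5 → 3 → 6
It first returns after 3 in-shuffles.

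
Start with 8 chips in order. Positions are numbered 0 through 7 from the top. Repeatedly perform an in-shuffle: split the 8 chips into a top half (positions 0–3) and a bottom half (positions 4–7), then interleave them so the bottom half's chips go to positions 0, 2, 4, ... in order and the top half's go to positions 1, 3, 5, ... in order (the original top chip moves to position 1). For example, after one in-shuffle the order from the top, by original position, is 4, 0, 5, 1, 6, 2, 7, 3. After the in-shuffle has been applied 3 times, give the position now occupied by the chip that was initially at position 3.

4

Track the chip's position through each in-shuffle:
3 → 7 → 6 → 4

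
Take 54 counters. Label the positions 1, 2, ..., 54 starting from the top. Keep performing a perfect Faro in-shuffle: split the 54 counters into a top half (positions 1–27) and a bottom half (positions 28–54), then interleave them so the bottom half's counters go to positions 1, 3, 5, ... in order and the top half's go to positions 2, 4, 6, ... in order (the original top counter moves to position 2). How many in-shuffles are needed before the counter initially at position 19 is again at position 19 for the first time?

Follow position 19 under repeated in-shuffles:
19 → 38 → 21 → 42 → 29 → 3 → 6 → 12 → 24 → 48 → 41 → 27 → 54 → 53 → 51 → 47 → 39 → 23 → 46 → 37 → 19
It first returns after 20 in-shuffles.

20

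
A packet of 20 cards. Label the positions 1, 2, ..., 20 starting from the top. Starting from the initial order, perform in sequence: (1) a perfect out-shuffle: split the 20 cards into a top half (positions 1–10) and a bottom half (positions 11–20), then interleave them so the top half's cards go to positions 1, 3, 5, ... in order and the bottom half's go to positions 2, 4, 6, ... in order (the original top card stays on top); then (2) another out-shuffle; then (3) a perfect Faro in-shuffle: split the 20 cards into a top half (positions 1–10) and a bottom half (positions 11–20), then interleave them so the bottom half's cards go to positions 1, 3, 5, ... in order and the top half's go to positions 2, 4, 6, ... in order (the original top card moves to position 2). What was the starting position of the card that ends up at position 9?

14

Undo the operations in reverse order, starting from position 9:
  undo op 3 (in-shuffle, from bottom half): 9 ← 15
  undo op 2 (out-shuffle, from top half): 15 ← 8
  undo op 1 (out-shuffle, from bottom half): 8 ← 14
So the card at position 9 came from original position 14.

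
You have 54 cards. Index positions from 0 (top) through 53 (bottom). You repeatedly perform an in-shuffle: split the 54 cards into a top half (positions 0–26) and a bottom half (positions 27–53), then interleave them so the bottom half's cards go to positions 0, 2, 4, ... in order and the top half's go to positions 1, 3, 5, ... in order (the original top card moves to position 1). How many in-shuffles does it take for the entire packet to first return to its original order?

The in-shuffle permutes the 54 positions with cycle lengths [4, 10, 20, 20].
Every card is home exactly when every cycle has completed a whole number of laps, i.e. after lcm(4, 10, 20) = 20 in-shuffles.

20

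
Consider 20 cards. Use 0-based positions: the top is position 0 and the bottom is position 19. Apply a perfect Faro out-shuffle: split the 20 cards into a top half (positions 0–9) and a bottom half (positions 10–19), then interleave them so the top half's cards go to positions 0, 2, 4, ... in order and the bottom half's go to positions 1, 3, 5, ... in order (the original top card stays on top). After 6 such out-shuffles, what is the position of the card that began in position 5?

Track the card's position through each out-shuffle:
5 → 10 → 1 → 2 → 4 → 8 → 16

16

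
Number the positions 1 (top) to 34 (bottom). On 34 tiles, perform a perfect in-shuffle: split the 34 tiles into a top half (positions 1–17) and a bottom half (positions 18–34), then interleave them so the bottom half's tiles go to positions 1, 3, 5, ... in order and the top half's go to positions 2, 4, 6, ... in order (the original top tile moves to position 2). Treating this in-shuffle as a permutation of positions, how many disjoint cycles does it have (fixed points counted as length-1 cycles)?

5

Trace each unvisited position around until it returns:
(1 2 4 8 16 32 ... len 12) (3 6 12 24 13 26 ... len 12) (5 10 20) (7 14 28 21) (15 30 25)
5 cycles in total.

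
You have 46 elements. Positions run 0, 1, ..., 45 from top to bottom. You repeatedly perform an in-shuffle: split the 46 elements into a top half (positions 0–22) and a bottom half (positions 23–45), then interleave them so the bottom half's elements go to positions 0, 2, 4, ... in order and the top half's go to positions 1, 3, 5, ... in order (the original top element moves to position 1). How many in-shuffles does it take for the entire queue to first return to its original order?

The in-shuffle permutes the 46 positions with cycle lengths [23, 23].
Every element is home exactly when every cycle has completed a whole number of laps, i.e. after lcm(23) = 23 in-shuffles.

23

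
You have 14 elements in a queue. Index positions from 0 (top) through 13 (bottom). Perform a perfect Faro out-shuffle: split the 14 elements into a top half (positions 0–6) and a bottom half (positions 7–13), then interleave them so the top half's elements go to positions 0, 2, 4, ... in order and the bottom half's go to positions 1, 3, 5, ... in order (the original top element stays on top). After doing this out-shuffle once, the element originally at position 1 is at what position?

2

Track the element's position through each out-shuffle:
1 → 2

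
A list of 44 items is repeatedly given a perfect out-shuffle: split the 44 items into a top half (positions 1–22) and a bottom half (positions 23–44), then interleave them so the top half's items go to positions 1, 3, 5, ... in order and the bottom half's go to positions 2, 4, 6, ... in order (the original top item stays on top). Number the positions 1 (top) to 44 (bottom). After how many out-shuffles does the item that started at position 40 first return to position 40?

Follow position 40 under repeated out-shuffles:
40 → 36 → 28 → 12 → 23 → 2 → 3 → 5 → 9 → 17 → 33 → 22 → 43 → 42 → 40
It first returns after 14 out-shuffles.

14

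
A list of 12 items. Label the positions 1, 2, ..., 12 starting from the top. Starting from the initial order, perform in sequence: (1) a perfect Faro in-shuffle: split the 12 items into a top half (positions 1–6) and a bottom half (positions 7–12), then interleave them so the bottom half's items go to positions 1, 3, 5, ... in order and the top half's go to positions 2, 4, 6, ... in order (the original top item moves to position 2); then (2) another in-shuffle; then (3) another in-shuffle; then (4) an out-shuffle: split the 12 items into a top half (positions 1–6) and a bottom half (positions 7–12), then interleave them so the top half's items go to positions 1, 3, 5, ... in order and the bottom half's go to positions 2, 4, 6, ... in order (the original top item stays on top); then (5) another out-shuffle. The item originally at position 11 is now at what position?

Track the item from position 11 forward through each operation:
  after op 1 (in-shuffle): 11 → 9
  after op 2 (in-shuffle): 9 → 5
  after op 3 (in-shuffle): 5 → 10
  after op 4 (out-shuffle): 10 → 8
  after op 5 (out-shuffle): 8 → 4

4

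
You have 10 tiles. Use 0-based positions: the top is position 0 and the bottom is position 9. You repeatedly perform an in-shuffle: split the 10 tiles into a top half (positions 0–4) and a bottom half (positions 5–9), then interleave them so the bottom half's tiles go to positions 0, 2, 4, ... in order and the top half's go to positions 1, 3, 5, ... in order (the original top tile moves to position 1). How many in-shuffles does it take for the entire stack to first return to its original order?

10

The in-shuffle permutes the 10 positions with cycle lengths [10].
Every tile is home exactly when every cycle has completed a whole number of laps, i.e. after lcm(10) = 10 in-shuffles.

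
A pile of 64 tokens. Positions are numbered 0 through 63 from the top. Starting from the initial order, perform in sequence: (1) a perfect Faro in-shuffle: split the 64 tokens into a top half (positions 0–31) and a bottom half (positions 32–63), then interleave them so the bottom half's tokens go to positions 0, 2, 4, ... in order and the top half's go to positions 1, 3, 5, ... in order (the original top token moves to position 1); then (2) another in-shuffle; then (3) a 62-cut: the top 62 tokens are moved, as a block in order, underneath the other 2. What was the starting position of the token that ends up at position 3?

32

Undo the operations in reverse order, starting from position 3:
  undo op 3 (cut 62): 3 ← 1
  undo op 2 (in-shuffle, from top half): 1 ← 0
  undo op 1 (in-shuffle, from bottom half): 0 ← 32
So the token at position 3 came from original position 32.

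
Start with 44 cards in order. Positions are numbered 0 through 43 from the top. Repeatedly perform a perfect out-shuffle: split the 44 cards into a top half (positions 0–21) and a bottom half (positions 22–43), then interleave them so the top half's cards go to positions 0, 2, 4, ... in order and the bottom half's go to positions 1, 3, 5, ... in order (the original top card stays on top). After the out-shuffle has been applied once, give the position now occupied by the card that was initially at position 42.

Track the card's position through each out-shuffle:
42 → 41

41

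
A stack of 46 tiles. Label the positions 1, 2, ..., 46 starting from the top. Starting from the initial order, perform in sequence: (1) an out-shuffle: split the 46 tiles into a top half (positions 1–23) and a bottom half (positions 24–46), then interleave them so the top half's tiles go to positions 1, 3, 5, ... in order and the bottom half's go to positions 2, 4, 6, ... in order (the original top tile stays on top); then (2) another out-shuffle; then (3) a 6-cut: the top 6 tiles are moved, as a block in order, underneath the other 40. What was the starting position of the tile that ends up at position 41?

Undo the operations in reverse order, starting from position 41:
  undo op 3 (cut 6): 41 ← 1
  undo op 2 (out-shuffle, from top half): 1 ← 1
  undo op 1 (out-shuffle, from top half): 1 ← 1
So the tile at position 41 came from original position 1.

1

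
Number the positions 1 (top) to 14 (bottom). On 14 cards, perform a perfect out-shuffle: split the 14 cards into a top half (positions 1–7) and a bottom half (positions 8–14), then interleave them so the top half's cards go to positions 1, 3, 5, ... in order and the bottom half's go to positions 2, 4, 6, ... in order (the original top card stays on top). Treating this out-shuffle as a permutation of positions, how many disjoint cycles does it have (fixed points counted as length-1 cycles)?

Trace each unvisited position around until it returns:
(1) (2 3 5 9 4 7 ... len 12) (14)
3 cycles in total.

3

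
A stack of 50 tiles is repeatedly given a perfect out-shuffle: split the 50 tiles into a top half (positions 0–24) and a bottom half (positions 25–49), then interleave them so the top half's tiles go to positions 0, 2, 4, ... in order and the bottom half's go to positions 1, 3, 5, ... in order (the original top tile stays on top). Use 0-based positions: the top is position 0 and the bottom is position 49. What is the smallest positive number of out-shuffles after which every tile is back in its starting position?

21

The out-shuffle permutes the 50 positions with cycle lengths [1, 1, 3, 3, 21, 21].
Every tile is home exactly when every cycle has completed a whole number of laps, i.e. after lcm(1, 3, 21) = 21 out-shuffles.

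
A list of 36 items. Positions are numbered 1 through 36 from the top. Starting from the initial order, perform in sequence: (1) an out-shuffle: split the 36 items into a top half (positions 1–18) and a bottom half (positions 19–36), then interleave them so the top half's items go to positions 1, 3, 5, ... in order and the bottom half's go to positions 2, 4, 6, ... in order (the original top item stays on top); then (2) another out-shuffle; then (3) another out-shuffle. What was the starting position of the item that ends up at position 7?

Undo the operations in reverse order, starting from position 7:
  undo op 3 (out-shuffle, from top half): 7 ← 4
  undo op 2 (out-shuffle, from bottom half): 4 ← 20
  undo op 1 (out-shuffle, from bottom half): 20 ← 28
So the item at position 7 came from original position 28.

28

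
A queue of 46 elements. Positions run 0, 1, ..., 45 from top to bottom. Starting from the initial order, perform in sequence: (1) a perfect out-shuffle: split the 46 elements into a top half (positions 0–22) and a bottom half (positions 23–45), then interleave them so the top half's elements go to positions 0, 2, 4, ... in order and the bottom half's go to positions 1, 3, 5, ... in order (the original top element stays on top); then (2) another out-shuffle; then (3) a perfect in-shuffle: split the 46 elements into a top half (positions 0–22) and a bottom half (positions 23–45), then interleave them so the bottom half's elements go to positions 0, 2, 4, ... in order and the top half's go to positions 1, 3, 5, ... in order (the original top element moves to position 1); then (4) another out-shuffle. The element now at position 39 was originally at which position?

Undo the operations in reverse order, starting from position 39:
  undo op 4 (out-shuffle, from bottom half): 39 ← 42
  undo op 3 (in-shuffle, from bottom half): 42 ← 44
  undo op 2 (out-shuffle, from top half): 44 ← 22
  undo op 1 (out-shuffle, from top half): 22 ← 11
So the element at position 39 came from original position 11.

11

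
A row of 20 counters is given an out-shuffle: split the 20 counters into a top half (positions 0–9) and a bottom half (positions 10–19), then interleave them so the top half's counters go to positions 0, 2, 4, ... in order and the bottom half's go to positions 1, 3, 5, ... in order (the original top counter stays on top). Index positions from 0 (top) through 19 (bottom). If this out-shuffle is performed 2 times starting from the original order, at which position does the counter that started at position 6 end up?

5

Track the counter's position through each out-shuffle:
6 → 12 → 5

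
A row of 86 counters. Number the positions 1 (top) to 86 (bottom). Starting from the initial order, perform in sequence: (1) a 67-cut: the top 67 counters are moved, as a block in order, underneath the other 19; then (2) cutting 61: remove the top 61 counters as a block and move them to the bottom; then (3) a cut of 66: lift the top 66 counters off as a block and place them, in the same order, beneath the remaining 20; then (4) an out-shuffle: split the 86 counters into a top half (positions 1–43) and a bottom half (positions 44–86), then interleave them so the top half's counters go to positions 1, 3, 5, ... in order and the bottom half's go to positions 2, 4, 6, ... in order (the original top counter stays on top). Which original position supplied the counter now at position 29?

Undo the operations in reverse order, starting from position 29:
  undo op 4 (out-shuffle, from top half): 29 ← 15
  undo op 3 (cut 66): 15 ← 81
  undo op 2 (cut 61): 81 ← 56
  undo op 1 (cut 67): 56 ← 37
So the counter at position 29 came from original position 37.

37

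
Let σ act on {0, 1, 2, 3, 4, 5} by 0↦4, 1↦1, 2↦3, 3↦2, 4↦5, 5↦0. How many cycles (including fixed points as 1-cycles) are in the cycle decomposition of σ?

3

Cycle decomposition: (0 4 5) (1) (2 3).
3 cycles.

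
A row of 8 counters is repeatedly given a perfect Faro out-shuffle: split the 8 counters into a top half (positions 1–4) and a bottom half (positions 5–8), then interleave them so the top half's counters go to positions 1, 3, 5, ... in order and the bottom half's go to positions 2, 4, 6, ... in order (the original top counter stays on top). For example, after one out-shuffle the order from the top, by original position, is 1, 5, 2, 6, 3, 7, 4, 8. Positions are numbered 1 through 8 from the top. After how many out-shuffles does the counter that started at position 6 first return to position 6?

Follow position 6 under repeated out-shuffles:
6 → 4 → 7 → 6
It first returns after 3 out-shuffles.

3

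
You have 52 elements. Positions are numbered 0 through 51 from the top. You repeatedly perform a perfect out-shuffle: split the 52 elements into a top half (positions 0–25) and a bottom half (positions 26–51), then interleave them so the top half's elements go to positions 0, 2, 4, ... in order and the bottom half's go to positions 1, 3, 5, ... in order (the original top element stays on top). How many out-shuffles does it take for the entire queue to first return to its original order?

The out-shuffle permutes the 52 positions with cycle lengths [1, 1, 2, 8, 8, 8, 8, 8, 8].
Every element is home exactly when every cycle has completed a whole number of laps, i.e. after lcm(1, 2, 8) = 8 out-shuffles.

8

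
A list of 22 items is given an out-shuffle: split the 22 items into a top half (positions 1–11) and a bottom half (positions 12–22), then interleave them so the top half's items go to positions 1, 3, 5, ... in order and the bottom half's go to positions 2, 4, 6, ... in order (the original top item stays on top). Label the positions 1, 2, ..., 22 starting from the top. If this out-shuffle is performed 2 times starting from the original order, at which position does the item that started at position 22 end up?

Position 22 is a fixed point of every out-shuffle, so the item never moves.

22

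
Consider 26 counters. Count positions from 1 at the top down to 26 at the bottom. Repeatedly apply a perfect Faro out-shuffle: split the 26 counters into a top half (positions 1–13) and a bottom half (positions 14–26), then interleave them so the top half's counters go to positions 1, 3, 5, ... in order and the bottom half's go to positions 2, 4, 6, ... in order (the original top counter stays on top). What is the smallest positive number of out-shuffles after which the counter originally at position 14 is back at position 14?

20

Follow position 14 under repeated out-shuffles:
14 → 2 → 3 → 5 → 9 → 17 → 8 → 15 → 4 → 7 → 13 → 25 → 24 → 22 → 18 → 10 → 19 → 12 → 23 → 20 → 14
It first returns after 20 out-shuffles.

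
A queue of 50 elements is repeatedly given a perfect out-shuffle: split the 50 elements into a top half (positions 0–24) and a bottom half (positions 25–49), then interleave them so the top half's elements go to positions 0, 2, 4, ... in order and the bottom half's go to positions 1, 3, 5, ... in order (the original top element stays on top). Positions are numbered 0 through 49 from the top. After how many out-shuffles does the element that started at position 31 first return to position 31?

21

Follow position 31 under repeated out-shuffles:
31 → 13 → 26 → 3 → 6 → 12 → 24 → 48 → ... → 31 (length 21)
It first returns after 21 out-shuffles.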